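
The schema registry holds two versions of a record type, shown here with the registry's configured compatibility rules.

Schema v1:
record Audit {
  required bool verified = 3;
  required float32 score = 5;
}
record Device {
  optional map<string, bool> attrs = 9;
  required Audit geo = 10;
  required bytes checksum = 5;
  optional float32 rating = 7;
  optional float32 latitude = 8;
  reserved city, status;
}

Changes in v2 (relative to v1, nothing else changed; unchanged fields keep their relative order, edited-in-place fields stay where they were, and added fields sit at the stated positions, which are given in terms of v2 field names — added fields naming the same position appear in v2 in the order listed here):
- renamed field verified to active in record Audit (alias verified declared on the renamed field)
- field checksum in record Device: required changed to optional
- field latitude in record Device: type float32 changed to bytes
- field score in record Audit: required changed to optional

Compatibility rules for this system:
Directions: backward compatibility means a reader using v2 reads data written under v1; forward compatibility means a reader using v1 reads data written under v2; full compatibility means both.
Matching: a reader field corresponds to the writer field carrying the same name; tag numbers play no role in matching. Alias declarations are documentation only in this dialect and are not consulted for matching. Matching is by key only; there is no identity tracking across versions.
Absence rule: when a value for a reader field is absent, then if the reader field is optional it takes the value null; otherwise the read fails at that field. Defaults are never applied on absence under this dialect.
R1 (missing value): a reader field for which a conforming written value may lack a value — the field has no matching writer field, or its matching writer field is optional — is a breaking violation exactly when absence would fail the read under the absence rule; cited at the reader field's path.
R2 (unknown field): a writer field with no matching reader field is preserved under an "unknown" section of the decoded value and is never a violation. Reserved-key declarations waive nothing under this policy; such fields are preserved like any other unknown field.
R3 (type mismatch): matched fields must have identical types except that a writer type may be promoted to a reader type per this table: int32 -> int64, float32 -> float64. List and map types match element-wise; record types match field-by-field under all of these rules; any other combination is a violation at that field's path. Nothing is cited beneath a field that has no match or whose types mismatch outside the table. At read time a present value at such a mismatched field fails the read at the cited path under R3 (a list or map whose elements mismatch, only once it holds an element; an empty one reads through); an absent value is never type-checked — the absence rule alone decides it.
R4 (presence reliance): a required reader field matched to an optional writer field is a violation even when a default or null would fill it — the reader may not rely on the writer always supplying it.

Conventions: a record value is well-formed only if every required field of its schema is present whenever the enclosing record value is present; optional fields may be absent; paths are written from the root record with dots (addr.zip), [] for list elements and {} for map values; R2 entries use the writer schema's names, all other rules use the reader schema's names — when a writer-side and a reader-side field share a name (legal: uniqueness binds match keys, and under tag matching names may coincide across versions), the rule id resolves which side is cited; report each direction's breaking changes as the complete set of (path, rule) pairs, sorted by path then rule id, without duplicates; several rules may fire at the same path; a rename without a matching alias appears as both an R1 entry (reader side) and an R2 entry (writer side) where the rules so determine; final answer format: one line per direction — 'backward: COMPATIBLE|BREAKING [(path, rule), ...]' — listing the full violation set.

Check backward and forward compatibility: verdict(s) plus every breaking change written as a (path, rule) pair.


each type pair in Device: writer, then reader
backward pass over Device, reader schema v2, writer schema v1:
  attrs: paired with writer attrs (map<string, bool> -> map<string, bool>; writer optional)
  geo: paired with writer geo (Audit -> Audit; writer required)
  checksum: paired with writer checksum (bytes -> bytes; writer required)
  rating: paired with writer rating (float32 -> float32; writer optional)
  latitude: paired with writer latitude (float32 -> bytes; writer optional)
  no writer field matches reader geo.active
  geo.score: paired with writer geo.score (float32 -> float32; writer required)
  writer geo.verified: unknown to reader
  breaking: (geo.active, R1)
  breaking: (latitude, R3)
  => backward verdict for Device: BREAKING, 2 violation(s)
forward pass over Device, reader schema v1, writer schema v2:
  attrs: paired with writer attrs (map<string, bool> -> map<string, bool>; writer optional)
  geo: paired with writer geo (Audit -> Audit; writer required)
  checksum: paired with writer checksum (bytes -> bytes; writer optional)
  rating: paired with writer rating (float32 -> float32; writer optional)
  latitude: paired with writer latitude (bytes -> float32; writer optional)
  no writer field matches reader geo.verified
  geo.score: paired with writer geo.score (float32 -> float32; writer optional)
  writer geo.active: unknown to reader
  breaking: (checksum, R1)
  breaking: (checksum, R4)
  breaking: (geo.score, R1)
  breaking: (geo.score, R4)
  breaking: (geo.verified, R1)
  breaking: (latitude, R3)
  => forward verdict for Device: BREAKING, 6 violation(s)

backward: BREAKING [(geo.active, R1), (latitude, R3)]; forward: BREAKING [(checksum, R1), (checksum, R4), (geo.score, R1), (geo.score, R4), (geo.verified, R1), (latitude, R3)]


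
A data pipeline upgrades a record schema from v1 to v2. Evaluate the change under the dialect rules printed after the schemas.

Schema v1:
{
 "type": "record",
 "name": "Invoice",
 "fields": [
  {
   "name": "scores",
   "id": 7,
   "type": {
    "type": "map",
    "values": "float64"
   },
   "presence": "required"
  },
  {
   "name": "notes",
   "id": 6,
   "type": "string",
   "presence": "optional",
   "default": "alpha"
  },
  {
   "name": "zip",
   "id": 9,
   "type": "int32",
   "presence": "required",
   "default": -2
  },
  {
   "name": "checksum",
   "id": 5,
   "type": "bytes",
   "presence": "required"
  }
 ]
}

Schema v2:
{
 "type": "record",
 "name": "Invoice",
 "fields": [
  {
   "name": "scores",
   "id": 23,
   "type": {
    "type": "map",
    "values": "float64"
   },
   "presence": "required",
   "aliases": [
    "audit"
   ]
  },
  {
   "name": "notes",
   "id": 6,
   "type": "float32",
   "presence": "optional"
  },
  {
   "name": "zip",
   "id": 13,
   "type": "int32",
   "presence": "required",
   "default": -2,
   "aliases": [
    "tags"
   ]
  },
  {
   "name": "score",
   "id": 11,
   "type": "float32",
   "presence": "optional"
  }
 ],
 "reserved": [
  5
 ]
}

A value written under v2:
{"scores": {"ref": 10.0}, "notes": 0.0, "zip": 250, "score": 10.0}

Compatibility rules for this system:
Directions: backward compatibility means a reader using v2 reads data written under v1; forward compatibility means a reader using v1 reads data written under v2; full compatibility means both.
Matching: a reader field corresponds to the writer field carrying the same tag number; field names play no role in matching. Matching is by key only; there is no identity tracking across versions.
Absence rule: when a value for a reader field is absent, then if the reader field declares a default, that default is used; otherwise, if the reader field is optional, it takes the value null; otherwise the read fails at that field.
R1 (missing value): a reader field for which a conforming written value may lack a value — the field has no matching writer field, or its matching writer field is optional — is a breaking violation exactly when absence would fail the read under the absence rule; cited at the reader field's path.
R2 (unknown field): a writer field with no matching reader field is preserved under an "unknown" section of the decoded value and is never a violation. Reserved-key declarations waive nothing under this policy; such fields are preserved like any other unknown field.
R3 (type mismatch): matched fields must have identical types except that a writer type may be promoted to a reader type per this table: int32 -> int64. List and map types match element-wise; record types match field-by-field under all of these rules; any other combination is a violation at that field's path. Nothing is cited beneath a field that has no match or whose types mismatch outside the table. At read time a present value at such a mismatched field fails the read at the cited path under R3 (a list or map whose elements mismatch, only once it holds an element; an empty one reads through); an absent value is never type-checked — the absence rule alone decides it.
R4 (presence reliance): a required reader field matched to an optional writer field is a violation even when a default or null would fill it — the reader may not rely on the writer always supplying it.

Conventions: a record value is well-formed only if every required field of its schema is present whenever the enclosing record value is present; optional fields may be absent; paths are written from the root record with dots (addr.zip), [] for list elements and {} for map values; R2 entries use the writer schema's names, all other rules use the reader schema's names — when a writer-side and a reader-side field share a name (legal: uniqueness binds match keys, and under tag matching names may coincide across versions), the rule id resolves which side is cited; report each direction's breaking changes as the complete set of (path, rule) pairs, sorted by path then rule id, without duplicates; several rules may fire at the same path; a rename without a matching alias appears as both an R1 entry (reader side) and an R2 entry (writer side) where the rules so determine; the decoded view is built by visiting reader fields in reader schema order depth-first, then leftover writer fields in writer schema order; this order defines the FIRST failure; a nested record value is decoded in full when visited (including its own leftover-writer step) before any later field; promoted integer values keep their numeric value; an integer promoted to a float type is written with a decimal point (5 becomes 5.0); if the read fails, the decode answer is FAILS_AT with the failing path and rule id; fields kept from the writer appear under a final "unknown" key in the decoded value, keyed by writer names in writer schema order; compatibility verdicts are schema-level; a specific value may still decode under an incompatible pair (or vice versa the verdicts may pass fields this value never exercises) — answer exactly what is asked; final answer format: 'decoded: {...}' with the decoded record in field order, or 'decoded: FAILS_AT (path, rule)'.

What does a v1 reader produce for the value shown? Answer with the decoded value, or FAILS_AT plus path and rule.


each type pair in Invoice: writer, then reader
decode walk for Invoice under reader schema v1:
  read fails at scores under R1 (no fill)
  => FAILS_AT (scores, R1)
ruling out the remaining Invoice differences:
  removed field checksum from record Invoice (its key 5 joins the reserved list) -> affects the rule determinations only; this particular Invoice value decodes identically
  field notes in record Invoice: type string changed to float32 (its default is dropped) -> affects the rule determinations only; this particular Invoice value decodes identically
  field zip in record Invoice: tag 9 changed to 13 -> no rule fires on it and the decoded Invoice view is identical with or without it
  added field score to record Invoice: optional float32, tag 11 (in v2 it sits last) -> no rule fires on it and the decoded Invoice view is identical with or without it

decoded: FAILS_AT (scores, R1)


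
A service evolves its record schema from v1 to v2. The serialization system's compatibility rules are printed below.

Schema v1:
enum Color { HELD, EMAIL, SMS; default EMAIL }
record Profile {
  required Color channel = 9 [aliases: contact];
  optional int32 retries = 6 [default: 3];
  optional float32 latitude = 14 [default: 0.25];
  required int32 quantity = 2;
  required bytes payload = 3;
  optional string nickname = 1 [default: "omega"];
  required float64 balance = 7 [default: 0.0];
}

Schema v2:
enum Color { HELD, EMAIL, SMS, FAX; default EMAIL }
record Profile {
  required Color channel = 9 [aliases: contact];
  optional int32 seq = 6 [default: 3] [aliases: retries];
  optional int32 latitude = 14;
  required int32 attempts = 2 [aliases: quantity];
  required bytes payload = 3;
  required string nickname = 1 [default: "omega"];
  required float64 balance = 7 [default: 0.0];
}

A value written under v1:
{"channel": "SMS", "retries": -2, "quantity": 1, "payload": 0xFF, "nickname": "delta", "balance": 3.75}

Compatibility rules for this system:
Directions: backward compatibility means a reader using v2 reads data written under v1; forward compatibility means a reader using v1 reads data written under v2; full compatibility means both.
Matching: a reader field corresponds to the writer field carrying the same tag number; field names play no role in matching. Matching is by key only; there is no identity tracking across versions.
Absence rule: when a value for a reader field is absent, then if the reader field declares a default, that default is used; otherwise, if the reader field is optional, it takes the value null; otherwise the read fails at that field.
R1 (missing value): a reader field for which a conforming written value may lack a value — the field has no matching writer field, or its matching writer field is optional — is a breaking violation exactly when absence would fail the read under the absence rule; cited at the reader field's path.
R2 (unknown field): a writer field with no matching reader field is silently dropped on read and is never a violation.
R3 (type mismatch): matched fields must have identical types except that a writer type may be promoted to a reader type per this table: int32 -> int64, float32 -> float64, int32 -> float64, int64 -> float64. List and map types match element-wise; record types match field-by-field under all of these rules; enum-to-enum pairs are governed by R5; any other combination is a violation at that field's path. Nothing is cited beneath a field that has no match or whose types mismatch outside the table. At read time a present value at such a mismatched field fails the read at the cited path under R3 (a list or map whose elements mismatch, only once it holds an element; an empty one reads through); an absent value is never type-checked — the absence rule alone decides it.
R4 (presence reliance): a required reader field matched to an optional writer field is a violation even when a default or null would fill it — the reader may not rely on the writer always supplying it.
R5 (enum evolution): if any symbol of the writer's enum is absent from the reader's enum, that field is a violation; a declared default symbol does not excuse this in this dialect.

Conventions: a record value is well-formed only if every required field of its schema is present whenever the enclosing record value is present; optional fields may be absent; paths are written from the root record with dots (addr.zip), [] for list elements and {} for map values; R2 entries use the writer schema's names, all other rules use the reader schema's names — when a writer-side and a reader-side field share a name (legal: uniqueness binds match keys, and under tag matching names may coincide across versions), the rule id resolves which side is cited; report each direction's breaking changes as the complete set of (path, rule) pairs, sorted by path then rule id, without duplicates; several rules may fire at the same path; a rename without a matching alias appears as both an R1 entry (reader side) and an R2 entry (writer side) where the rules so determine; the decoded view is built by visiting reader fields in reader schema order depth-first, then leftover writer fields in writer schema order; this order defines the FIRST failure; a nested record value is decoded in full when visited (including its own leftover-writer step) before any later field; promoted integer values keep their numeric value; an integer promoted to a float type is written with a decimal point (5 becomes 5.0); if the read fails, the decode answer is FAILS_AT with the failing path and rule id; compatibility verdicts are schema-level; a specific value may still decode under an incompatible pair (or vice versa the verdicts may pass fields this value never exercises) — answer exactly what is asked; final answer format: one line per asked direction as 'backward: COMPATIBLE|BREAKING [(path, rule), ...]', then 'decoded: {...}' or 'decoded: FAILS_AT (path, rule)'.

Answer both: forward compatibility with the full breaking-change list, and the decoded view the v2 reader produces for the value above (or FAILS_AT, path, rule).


forward: BREAKING [(channel, R5), (latitude, R3)]; decoded: {"channel": "SMS", "seq": -2, "latitude": null, "attempts": 1, "payload": 0xFF, "nickname": "delta", "balance": 3.75}

in Profile below, arrows point writer -> reader
forward pass over Profile, reader schema v1, writer schema v2:
  writer required, Color -> Color: reader channel maps from writer channel
  writer optional, int32 -> int32: reader retries maps from writer seq
  writer optional, int32 -> float32: reader latitude maps from writer latitude
  writer required, int32 -> int32: reader quantity maps from writer attempts
  writer required, bytes -> bytes: reader payload maps from writer payload
  writer required, string -> string: reader nickname maps from writer nickname
  writer required, float64 -> float64: reader balance maps from writer balance
  rule R5 violated at channel
  rule R3 violated at latitude
  => forward: BREAKING (2)
migrating the Profile value to v2:
  channel := "SMS"
  seq := -2 (from writer retries)
  latitude := null (absent, optional -> null)
  attempts := 1 (from writer quantity)
  payload := 0xFF
  nickname := "delta"
  balance := 3.75
  => decoded: {"channel": "SMS", "seq": -2, "latitude": null, "attempts": 1, "payload": 0xFF, "nickname": "delta", "balance": 3.75}
diffs on Profile not affecting the asked answer:
  field nickname in record Profile: optional changed to required -> its effect on Profile is confined to the backward direction, not asked


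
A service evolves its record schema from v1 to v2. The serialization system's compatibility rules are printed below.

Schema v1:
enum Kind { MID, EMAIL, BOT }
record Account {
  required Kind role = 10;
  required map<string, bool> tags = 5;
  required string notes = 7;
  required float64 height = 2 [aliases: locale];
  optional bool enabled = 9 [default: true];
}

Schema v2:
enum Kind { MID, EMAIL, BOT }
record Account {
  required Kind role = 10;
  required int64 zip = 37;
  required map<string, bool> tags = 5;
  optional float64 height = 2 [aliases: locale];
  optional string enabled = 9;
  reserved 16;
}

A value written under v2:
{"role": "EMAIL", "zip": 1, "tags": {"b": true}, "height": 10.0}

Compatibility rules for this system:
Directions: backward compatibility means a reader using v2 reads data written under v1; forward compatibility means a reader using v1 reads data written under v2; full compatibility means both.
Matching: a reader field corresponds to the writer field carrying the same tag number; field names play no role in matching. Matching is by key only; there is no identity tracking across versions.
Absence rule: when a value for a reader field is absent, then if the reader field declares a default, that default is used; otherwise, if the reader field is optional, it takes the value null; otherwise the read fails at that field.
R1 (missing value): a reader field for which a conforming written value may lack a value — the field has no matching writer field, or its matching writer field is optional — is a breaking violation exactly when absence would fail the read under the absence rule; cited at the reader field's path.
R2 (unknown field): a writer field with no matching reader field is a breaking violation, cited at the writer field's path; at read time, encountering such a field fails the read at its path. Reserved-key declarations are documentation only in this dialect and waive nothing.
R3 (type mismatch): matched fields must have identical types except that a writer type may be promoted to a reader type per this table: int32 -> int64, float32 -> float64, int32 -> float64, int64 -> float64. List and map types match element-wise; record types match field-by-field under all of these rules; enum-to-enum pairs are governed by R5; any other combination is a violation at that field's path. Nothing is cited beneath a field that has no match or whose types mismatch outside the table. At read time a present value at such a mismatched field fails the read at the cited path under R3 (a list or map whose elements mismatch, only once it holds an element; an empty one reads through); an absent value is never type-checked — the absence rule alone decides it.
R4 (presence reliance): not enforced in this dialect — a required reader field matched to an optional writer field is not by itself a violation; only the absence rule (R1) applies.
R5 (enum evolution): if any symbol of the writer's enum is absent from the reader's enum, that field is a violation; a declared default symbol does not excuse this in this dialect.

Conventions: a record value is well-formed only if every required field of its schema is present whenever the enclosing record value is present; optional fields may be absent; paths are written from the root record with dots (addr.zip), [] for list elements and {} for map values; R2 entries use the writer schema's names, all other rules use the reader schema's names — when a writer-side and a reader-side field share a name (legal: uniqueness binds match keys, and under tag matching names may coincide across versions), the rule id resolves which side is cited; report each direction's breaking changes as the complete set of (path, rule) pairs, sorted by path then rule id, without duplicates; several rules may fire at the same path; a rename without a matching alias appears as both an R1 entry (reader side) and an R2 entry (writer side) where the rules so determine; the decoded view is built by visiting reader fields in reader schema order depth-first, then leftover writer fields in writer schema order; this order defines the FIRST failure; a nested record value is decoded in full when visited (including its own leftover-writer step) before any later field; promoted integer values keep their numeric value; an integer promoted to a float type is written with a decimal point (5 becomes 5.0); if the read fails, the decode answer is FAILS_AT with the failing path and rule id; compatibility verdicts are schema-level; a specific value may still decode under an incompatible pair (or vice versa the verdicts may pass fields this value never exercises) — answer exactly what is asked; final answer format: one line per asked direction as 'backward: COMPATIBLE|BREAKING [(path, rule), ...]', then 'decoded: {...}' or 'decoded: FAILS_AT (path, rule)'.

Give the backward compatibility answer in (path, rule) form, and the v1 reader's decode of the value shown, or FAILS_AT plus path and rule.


backward: BREAKING [(enabled, R3), (notes, R2), (zip, R1)]; decoded: FAILS_AT (notes, R1)

each type pair in Account: writer, then reader
backward for Account (reader v2, writer v1):
  role: Kind -> Kind, writer required; from role
  zip: no writer-side match
  tags: map<string, bool> -> map<string, bool>, writer required; from tags
  height: float64 -> float64, writer required; from height
  enabled: bool -> string, writer optional; from enabled
  leftover writer field: notes
  violation R3 at enabled
  violation R2 at notes
  violation R1 at zip
  => backward verdict for Account: BREAKING, 3 violation(s)
decode walk for Account under reader schema v1:
  role := "EMAIL"
  tags := {"b": true}
  read fails at notes under R1 (no fill)
  => FAILS_AT (notes, R1)
the other Account changes do not affect what is asked:
  field height in record Account: required changed to optional -> affects forward compatibility only, which is not asked


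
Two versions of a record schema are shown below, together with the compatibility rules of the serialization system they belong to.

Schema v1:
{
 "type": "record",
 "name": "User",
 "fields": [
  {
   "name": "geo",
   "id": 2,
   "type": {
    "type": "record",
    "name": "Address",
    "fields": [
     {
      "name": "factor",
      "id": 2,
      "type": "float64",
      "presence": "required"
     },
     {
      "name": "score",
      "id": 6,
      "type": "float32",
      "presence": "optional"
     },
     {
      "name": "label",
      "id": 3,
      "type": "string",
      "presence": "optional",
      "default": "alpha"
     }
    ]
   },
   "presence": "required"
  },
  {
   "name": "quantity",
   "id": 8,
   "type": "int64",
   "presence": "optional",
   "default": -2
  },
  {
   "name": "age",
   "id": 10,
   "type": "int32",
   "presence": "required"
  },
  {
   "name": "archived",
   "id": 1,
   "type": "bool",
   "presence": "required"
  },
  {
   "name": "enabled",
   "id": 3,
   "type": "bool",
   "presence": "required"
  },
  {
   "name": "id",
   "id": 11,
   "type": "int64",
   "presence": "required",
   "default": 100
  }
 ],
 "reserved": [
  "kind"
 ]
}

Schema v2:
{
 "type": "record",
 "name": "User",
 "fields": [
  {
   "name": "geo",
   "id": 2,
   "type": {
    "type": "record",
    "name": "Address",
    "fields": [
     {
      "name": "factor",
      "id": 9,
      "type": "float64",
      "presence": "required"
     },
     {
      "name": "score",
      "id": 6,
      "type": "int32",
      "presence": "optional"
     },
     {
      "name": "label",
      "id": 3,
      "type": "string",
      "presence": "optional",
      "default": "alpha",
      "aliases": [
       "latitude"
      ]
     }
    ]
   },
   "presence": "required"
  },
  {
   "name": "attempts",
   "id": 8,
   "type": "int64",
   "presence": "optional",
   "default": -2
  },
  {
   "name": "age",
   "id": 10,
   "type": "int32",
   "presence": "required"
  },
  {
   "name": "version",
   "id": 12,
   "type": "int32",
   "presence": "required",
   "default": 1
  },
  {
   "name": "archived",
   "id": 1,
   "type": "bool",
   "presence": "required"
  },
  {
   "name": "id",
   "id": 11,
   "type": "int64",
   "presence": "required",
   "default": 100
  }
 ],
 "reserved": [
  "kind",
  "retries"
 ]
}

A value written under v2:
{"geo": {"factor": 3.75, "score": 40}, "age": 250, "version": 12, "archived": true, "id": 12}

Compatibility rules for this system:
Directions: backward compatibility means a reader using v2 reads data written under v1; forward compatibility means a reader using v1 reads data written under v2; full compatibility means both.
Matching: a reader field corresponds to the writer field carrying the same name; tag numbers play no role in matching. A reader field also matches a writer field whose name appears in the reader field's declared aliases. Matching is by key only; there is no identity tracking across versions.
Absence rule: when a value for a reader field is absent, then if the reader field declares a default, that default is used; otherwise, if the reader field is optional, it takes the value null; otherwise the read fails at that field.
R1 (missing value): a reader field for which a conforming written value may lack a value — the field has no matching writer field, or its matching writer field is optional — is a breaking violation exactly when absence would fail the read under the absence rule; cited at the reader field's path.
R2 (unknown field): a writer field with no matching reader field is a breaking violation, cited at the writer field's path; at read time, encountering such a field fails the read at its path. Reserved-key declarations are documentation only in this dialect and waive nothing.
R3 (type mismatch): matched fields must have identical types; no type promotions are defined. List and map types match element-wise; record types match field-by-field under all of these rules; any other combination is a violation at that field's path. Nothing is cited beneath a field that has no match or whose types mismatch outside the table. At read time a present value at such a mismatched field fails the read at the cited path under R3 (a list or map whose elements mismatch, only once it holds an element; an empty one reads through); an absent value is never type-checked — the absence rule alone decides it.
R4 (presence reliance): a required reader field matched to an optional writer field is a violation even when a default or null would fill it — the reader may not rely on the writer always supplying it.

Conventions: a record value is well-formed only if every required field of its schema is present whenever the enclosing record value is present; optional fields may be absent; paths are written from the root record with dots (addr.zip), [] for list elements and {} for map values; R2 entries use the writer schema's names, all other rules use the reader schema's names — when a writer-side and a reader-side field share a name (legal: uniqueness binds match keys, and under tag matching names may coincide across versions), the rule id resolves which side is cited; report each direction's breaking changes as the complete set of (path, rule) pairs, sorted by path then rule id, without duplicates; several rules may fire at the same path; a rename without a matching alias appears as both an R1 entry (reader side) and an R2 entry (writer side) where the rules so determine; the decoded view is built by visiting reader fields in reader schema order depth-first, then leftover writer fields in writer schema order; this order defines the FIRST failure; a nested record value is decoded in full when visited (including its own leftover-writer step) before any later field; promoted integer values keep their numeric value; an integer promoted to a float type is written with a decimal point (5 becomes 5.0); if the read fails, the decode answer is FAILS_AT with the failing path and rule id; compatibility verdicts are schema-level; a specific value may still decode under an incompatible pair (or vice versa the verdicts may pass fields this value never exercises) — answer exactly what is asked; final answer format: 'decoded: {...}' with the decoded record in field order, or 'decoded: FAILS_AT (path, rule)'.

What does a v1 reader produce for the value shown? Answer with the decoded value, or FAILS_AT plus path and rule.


in User below, arrows point writer -> reader
decode (reader v1):
  geo.factor := 3.75
  read fails at geo.score under R3
  => FAILS_AT (geo.score, R3)
the rest of the User diff is inert for this question:
  field factor in record Address: tag 2 changed to 9 -> fires no rule on User under this dialect and leaves the result unchanged
  removed field enabled from record User -> affects the rule determinations only; this particular User value decodes identically
  added field version to record User: required int32, tag 12, default 1 (in v2 it sits immediately before archived) -> affects the rule determinations only; this particular User value decodes identically
  renamed field quantity to attempts in record User -> affects the rule determinations only; this particular User value decodes identically

decoded: FAILS_AT (geo.score, R3)


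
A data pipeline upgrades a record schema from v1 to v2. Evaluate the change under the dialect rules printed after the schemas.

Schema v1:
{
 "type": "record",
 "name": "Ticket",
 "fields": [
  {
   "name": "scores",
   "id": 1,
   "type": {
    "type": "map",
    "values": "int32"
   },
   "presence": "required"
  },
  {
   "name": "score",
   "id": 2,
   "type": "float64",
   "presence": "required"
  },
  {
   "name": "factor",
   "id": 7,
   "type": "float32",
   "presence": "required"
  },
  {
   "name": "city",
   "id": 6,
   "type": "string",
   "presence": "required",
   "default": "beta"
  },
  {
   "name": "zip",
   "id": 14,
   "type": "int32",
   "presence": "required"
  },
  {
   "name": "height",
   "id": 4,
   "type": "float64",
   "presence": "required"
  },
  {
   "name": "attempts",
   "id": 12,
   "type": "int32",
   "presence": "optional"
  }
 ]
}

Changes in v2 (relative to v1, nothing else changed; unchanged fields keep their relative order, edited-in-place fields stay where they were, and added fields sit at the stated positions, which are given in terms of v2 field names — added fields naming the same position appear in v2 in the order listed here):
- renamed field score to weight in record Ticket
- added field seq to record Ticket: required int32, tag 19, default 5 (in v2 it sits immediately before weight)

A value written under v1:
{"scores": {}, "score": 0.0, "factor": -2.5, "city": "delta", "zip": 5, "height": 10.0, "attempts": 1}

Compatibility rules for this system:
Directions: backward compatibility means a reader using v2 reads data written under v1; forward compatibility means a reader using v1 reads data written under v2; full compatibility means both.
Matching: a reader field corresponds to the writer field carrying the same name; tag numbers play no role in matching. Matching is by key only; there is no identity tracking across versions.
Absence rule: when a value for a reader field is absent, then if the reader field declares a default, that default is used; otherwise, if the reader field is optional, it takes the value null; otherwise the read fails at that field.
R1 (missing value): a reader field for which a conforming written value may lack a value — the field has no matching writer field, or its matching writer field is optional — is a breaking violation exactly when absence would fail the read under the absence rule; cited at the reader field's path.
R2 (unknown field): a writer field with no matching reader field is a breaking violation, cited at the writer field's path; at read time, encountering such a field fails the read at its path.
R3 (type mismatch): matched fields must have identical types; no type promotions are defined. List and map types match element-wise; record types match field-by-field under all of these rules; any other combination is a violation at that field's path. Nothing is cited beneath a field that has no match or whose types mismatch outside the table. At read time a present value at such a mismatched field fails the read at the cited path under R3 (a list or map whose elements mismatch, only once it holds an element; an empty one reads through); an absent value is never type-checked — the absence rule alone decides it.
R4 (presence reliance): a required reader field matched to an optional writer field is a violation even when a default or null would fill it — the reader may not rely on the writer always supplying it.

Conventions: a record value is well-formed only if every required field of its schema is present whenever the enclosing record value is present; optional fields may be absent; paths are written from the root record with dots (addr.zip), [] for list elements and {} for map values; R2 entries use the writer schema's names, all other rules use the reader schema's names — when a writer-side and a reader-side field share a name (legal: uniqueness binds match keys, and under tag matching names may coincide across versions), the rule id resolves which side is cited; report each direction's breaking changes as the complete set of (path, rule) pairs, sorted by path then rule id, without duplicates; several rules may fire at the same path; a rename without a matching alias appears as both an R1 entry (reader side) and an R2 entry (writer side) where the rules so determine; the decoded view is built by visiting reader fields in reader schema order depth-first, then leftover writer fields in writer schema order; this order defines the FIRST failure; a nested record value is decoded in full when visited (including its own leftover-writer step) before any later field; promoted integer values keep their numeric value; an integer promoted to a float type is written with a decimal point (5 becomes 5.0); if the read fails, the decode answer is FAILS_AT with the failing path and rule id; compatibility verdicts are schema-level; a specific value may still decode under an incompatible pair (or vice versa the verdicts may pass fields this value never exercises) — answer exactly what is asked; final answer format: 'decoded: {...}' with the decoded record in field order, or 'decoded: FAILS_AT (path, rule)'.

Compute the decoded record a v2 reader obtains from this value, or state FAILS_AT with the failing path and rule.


the writer's type comes first in each Ticket pair
migrating the Ticket value to v2:
  scores := {}
  seq := 5 (no value, default fills)
  read fails at weight under R1 (no fill)
  => FAILS_AT (weight, R1)
diffs on Ticket not affecting the asked answer:
  added field seq to record Ticket: required int32, tag 19, default 5 (in v2 it sits immediately before weight) -> matters for Ticket compatibility verdicts, not for this value's decode

decoded: FAILS_AT (weight, R1)


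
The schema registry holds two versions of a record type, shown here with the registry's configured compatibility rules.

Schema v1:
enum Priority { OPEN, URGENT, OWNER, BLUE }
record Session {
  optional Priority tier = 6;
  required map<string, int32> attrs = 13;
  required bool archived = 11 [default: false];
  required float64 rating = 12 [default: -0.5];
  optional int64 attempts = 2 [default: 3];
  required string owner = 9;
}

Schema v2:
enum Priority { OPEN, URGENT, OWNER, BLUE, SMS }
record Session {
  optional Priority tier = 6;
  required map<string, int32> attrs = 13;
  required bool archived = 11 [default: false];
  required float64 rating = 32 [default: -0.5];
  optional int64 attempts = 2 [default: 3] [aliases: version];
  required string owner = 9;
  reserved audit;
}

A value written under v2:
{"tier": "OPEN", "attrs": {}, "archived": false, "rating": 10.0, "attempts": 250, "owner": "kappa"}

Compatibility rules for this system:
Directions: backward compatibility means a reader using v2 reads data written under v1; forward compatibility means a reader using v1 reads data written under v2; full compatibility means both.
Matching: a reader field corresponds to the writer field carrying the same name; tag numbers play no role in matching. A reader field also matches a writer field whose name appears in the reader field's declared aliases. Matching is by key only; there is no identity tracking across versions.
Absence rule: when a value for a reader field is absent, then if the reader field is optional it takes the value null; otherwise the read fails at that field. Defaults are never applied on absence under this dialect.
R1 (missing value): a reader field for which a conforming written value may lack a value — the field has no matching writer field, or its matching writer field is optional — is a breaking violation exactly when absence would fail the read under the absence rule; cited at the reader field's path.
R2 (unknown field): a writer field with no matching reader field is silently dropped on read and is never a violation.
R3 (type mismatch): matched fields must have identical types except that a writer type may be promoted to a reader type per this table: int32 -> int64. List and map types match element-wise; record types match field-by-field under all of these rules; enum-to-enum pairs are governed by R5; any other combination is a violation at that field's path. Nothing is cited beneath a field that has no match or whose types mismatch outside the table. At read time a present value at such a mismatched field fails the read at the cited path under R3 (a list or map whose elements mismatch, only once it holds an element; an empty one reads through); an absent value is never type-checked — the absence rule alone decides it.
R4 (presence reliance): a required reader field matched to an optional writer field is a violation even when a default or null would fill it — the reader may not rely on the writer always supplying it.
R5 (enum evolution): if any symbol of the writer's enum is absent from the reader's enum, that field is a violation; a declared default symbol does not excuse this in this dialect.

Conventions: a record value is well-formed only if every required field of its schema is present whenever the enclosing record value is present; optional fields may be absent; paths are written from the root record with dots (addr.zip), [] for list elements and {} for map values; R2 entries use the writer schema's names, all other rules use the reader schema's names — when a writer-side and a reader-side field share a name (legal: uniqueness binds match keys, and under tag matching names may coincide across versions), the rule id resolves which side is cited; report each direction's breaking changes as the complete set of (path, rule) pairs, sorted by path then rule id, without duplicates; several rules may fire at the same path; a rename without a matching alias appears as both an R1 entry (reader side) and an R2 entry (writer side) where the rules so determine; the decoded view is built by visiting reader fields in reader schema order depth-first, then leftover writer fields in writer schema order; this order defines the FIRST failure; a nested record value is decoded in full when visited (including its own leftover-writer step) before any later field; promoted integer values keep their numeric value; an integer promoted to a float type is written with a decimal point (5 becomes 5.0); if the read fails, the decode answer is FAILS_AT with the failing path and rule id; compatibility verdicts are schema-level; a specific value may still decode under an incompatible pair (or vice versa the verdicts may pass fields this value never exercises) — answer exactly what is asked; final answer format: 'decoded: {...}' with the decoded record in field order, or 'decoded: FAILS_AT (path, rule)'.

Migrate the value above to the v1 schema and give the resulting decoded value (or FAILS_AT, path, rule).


decoded: {"tier": "OPEN", "attrs": {}, "archived": false, "rating": 10.0, "attempts": 250, "owner": "kappa"}

each type pair in Session: writer, then reader
migrating the Session value to v1:
  tier := "OPEN"
  attrs := {}
  archived := false
  rating := 10.0
  attempts := 250
  owner := "kappa"
  => decoded: {"tier": "OPEN", "attrs": {}, "archived": false, "rating": 10.0, "attempts": 250, "owner": "kappa"}
checking off the Session differences that do not matter here:
  field rating in record Session: tag 12 changed to 32 -> triggers nothing under the printed rules; the Session answer is the same either way
  enum Priority (field tier in record Session): symbol SMS added -> matters for Session compatibility verdicts, not for this value's decode
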